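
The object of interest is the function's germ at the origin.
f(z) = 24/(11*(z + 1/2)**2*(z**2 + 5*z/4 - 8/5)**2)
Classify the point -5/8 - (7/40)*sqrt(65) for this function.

The point is a pole of order 2.

The denominator factor z**2 + 5*z/4 - 8/5 vanishes at -5/8 - (7/40)*sqrt(65) and appears to the power 2; the numerator there equals 24/11, nonzero, and no other factor vanishes.
Hence a pole whose order is the multiplicity, 2.


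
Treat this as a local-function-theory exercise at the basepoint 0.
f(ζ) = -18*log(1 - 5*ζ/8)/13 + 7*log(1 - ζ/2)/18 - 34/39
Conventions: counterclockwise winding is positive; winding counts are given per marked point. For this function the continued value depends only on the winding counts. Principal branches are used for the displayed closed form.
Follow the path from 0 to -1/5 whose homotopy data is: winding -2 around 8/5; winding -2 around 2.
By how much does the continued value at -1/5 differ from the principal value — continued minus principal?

Continued minus principal equals (466/117)*pi*i.

The rational part is single-valued and drops out of the difference; each branch term changes only by its own monodromy.
(-18/13)*log(1 - ζ/(8/5)): each positive loop around 8/5 adds 2*pi*i to the log, so winding -2 contributes (-18/13)*(-2)*2*pi*i = (72/13)*pi*i.
(7/18)*log(1 - ζ/(2)): each positive loop around 2 adds 2*pi*i to the log, so winding -2 contributes (7/18)*(-2)*2*pi*i = -(14/9)*pi*i.
Summing the contributions at ζ = -1/5 gives (466/117)*pi*i.


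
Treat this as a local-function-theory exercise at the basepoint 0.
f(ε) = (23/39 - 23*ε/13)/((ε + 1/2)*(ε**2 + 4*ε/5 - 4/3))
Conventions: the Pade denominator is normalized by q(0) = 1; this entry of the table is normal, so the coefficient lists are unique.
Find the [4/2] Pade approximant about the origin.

The Pade approximant has numerator coefficients [-23/26, 35221257/10693358, -11675145/5346679, 445050/411283, -4450500/5346679]; denominator coefficients [1, 1391431/2056415, -21916317/8225660].

Taylor coefficients needed (expand at 0): a_0 = -23/26, a_1 = 253/65, a_2 = -18653/2600, a_3 = 16307/1000, a_4 = -8055083/260000, a_5 = 20933519/325000, a_6 = -3279322313/26000000.
Write the denominator as Q(ε) = 1 + q1*ε + q2*ε^2. Requiring Q*f - P = O(ε^7) with deg P <= 4 kills the coefficients of ε^5..ε^6 in Q*f:
  ε^5: a_5 + q1*a_4 + q2*a_3 = 0, i.e. 20933519/325000 + (-8055083/260000)*q1 + (16307/1000)*q2 = 0.
  ε^6: a_6 + q1*a_5 + q2*a_4 = 0, i.e. -3279322313/26000000 + (20933519/325000)*q1 + (-8055083/260000)*q2 = 0.
Solving this linear system: q1 = 1391431/2056415, q2 = -21916317/8225660.
The numerator is Q*f truncated at degree 4: P0 = a_0 = -23/26; P1 = a_1 + q1*a_0 = 35221257/10693358; P2 = a_2 + q1*a_1 + q2*a_0 = -11675145/5346679; P3 = a_3 + q1*a_2 + q2*a_1 = 445050/411283; P4 = a_4 + q1*a_3 + q2*a_2 = -4450500/5346679.


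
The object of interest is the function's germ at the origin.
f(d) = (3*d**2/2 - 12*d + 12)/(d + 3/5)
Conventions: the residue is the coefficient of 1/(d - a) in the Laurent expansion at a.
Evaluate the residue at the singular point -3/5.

The residue is 987/50.

At the order-1 pole -3/5 set g(d) = (d - (-3/5))*f(d) = 3*d**2/2 - 12*d + 12.
Simple pole: residue = g(a) at a = -3/5, which is 987/50.


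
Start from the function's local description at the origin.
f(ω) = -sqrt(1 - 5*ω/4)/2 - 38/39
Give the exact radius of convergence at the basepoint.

The radius of convergence is 4/5.

Branch term (-1/2)*sqrt(1 - ω/(4/5)): its argument vanishes at ω = 4/5, a square-root branch point, modulus 4/5.
The radius of convergence is the smallest modulus among the singular points: 4/5.


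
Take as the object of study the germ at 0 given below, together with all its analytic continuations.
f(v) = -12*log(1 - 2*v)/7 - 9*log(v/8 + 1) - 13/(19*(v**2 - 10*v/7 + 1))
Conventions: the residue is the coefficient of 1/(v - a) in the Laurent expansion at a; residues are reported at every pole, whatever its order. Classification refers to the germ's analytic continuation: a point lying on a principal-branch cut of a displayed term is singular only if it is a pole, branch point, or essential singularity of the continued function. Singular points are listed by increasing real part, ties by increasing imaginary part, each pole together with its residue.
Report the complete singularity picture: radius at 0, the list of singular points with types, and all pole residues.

Denominator factor (v**2 - 10*v/7 + 1): discriminant -96/49, complex-conjugate roots (5/7) + ((2/7)*sqrt(6))*i and (5/7) - ((2/7)*sqrt(6))*i; poles of order 1, moduli 1 and 1.
Branch term (-9)*log(1 - v/(-8)): its argument vanishes at v = -8, a logarithmic branch point, modulus 8.
Branch term (-12/7)*log(1 - v/(1/2)): its argument vanishes at v = 1/2, a logarithmic branch point, modulus 1/2.
The radius of convergence is the smallest modulus among the singular points: 1/2.
The branch terms are analytic at (5/7) - ((2/7)*sqrt(6))*i and contribute nothing to the residue; only the rational part matters.
The factor v**2 - 10*v/7 + 1 splits as (v - a)(v - a') with a = (5/7) - ((2/7)*sqrt(6))*i, a' = (5/7) + ((2/7)*sqrt(6))*i. At the order-1 pole a set g(v) = (v - a)*(rational part) = [-13/19] / (v - a').
Simple pole: residue = g(a) at a = (5/7) - ((2/7)*sqrt(6))*i, which is -((91/456)*sqrt(6))*i.
The branch terms are analytic at (5/7) + ((2/7)*sqrt(6))*i and contribute nothing to the residue; only the rational part matters.
The factor v**2 - 10*v/7 + 1 splits as (v - a)(v - a') with a = (5/7) + ((2/7)*sqrt(6))*i, a' = (5/7) - ((2/7)*sqrt(6))*i. At the order-1 pole a set g(v) = (v - a)*(rational part) = [-13/19] / (v - a').
Simple pole: residue = g(a) at a = (5/7) + ((2/7)*sqrt(6))*i, which is ((91/456)*sqrt(6))*i.
List the singular points by increasing real part (a conjugate pair: the negative imaginary part first).

Radius of convergence at 0: 1/2.
At -8: a logarithmic branch point.
At 1/2: a logarithmic branch point.
At (5/7) - ((2/7)*sqrt(6))*i: a pole of order 1; residue -((91/456)*sqrt(6))*i.
At (5/7) + ((2/7)*sqrt(6))*i: a pole of order 1; residue ((91/456)*sqrt(6))*i.


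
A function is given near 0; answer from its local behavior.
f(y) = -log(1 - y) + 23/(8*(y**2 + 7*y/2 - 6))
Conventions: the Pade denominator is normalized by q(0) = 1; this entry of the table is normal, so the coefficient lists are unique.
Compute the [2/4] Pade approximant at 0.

Taylor coefficients needed (expand at 0): a_0 = -23/48, a_1 = 415/576, a_2 = 1777/6912, a_3 = 12031/82944, a_4 = 99217/995328, a_5 = 4833371/59719680, a_6 = 10342321/143327232.
Write the denominator as Q(y) = 1 + q1*y + q2*y^2 + q3*y^3 + q4*y^4. Requiring Q*f - P = O(y^7) with deg P <= 2 kills the coefficients of y^3..y^6 in Q*f:
  y^3: a_3 + q1*a_2 + q2*a_1 + q3*a_0 = 0, i.e. 12031/82944 + (1777/6912)*q1 + (415/576)*q2 + (-23/48)*q3 = 0.
  y^4: a_4 + q1*a_3 + q2*a_2 + q3*a_1 + q4*a_0 = 0, i.e. 99217/995328 + (12031/82944)*q1 + (1777/6912)*q2 + (415/576)*q3 + (-23/48)*q4 = 0.
  y^5: a_5 + q1*a_4 + q2*a_3 + q3*a_2 + q4*a_1 = 0, i.e. 4833371/59719680 + (99217/995328)*q1 + (12031/82944)*q2 + (1777/6912)*q3 + (415/576)*q4 = 0.
  y^6: a_6 + q1*a_5 + q2*a_4 + q3*a_3 + q4*a_2 = 0, i.e. 10342321/143327232 + (4833371/59719680)*q1 + (99217/995328)*q2 + (12031/82944)*q3 + (1777/6912)*q4 = 0.
Solving this linear system: q1 = -551316095/439003644, q2 = 191219353/731672740, q3 = 57631273/2634021864, q4 = 6559157/6585054660.
The numerator is Q*f truncated at degree 2: P0 = a_0 = -23/48; P1 = a_1 + q1*a_0 = 773957765/585338192; P2 = a_2 + q1*a_1 + q2*a_0 = -40719371111/52680437280.

The Pade approximant has numerator coefficients [-23/48, 773957765/585338192, -40719371111/52680437280]; denominator coefficients [1, -551316095/439003644, 191219353/731672740, 57631273/2634021864, 6559157/6585054660].


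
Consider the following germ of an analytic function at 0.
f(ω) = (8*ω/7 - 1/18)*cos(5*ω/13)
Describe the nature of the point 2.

There is no denominator, hence no pole anywhere.
The factor cos(5*ω/13) is entire.
So the germ continues analytically to 2.

The point is a regular point.


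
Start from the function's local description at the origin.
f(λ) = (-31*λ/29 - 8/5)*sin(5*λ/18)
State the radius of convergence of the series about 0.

The radius of convergence is infinite.

The factor sin(5*λ/18) is entire and contributes no finite singular point.
The polynomial part has no poles.
No finite singular points: the Taylor series at 0 converges everywhere.


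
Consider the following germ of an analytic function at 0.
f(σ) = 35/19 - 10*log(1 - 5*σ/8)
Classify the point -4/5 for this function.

The point is a regular point.

There is no denominator, hence no pole anywhere.
Branch term log(1 - σ/(8/5)): argument at -4/5 is 3/2, nonzero, so -4/5 is not its branch point (a point on a principal cut is still regular for the continued germ).
So the germ continues analytically to -4/5.


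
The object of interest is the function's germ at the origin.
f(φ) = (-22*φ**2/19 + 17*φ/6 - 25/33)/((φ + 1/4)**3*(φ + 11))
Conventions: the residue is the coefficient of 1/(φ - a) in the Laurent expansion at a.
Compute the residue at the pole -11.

The residue is 6903200/49850889.

At the order-1 pole -11 set g(φ) = (φ - (-11))*f(φ) = (-22*φ**2/19 + 17*φ/6 - 25/33)/(φ + 1/4)**3.
Simple pole: residue = g(a) at a = -11, which is 6903200/49850889.


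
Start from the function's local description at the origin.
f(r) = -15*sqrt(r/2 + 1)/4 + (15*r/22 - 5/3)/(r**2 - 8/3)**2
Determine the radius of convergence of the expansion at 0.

Denominator factor (r**2 - 8/3)^2: discriminant 32/3, real irrational roots (2/3)*sqrt(6) and -(2/3)*sqrt(6); poles of order 2, moduli (2/3)*sqrt(6) and (2/3)*sqrt(6).
Branch term (-15/4)*sqrt(1 - r/(-2)): its argument vanishes at r = -2, a square-root branch point, modulus 2.
The radius of convergence is the smallest modulus among the singular points: (2/3)*sqrt(6).

The radius of convergence is (2/3)*sqrt(6).


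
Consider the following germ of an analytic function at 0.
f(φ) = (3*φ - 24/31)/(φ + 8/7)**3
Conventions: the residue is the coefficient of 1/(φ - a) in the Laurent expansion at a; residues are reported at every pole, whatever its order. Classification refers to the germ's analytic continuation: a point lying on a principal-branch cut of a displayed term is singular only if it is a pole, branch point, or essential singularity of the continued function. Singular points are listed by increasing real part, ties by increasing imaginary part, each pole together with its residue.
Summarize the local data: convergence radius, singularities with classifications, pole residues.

Denominator factor (φ + 8/7)^3: pole of order 3 at -8/7, modulus 8/7.
The radius of convergence is the smallest modulus among the singular points: 8/7.
At the order-3 pole -8/7 set g(φ) = (φ - (-8/7))^3*f(φ) = 3*φ - 24/31.
Order-3 pole: residue = g''(a)/2; g''(-8/7) = 0, so the residue is 0.

Radius of convergence at 0: 8/7.
At -8/7: a pole of order 3; residue 0.


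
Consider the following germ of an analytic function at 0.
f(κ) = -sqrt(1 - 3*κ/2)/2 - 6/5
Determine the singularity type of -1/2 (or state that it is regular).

There is no denominator, hence no pole anywhere.
Branch term sqrt(1 - κ/(2/3)): argument at -1/2 is 7/4, nonzero, so -1/2 is not its branch point (a point on a principal cut is still regular for the continued germ).
So the germ continues analytically to -1/2.

The point is a regular point.


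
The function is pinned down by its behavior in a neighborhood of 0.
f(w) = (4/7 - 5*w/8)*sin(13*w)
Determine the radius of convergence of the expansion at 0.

The radius of convergence is infinite.

The factor sin(13*w) is entire and contributes no finite singular point.
The polynomial part has no poles.
No finite singular points: the Taylor series at 0 converges everywhere.


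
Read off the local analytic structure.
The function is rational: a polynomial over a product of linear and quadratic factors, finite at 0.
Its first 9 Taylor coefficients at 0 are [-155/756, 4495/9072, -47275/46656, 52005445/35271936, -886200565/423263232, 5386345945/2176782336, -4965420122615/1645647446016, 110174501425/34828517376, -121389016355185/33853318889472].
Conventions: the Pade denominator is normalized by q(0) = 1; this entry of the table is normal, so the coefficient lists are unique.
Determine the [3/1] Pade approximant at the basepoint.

Taylor coefficients needed (read off): a_0 = -155/756, a_1 = 4495/9072, a_2 = -47275/46656, a_3 = 52005445/35271936, a_4 = -886200565/423263232.
Write the denominator as Q(ν) = 1 + q1*ν. Requiring Q*f - P = O(ν^5) with deg P <= 3 kills the coefficients of ν^4..ν^4 in Q*f:
  ν^4: a_4 + q1*a_3 = 0, i.e. -886200565/423263232 + (52005445/35271936)*q1 = 0.
Solving this linear system: q1 = 5717423/4026228.
The numerator is Q*f truncated at degree 3: P0 = a_0 = -155/756; P1 = a_1 + q1*a_0 = 155489335/760957092; P2 = a_2 + q1*a_1 = -2120760995/6848613828; P3 = a_3 + q1*a_2 = 3284930035/92456286678.

The Pade approximant has numerator coefficients [-155/756, 155489335/760957092, -2120760995/6848613828, 3284930035/92456286678]; denominator coefficients [1, 5717423/4026228].


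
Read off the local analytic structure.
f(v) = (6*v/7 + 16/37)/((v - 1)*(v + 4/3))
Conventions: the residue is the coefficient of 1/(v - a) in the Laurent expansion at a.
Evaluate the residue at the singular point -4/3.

The residue is 552/1813.

At the order-1 pole -4/3 set g(v) = (v - (-4/3))*f(v) = (6*v/7 + 16/37)/(v - 1).
Simple pole: residue = g(a) at a = -4/3, which is 552/1813.


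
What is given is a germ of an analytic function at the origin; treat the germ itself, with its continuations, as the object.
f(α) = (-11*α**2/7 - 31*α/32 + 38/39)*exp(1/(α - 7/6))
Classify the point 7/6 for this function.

The point is an essential singularity.

The exponent 1/(α - (7/6)) has a pole at 7/6, so exp(1/(α - (7/6))) takes every nonzero value near it: an essential singularity (not a pole of any order).


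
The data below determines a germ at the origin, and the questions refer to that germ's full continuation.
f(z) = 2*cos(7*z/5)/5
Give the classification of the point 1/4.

There is no denominator, hence no pole anywhere.
The factor cos(7*z/5) is entire.
So the germ continues analytically to 1/4.

The point is a regular point.


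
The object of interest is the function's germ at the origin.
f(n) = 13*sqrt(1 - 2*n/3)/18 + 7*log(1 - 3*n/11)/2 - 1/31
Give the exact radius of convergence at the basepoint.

The radius of convergence is 3/2.

Branch term (7/2)*log(1 - n/(11/3)): its argument vanishes at n = 11/3, a logarithmic branch point, modulus 11/3.
Branch term (13/18)*sqrt(1 - n/(3/2)): its argument vanishes at n = 3/2, a square-root branch point, modulus 3/2.
The radius of convergence is the smallest modulus among the singular points: 3/2.


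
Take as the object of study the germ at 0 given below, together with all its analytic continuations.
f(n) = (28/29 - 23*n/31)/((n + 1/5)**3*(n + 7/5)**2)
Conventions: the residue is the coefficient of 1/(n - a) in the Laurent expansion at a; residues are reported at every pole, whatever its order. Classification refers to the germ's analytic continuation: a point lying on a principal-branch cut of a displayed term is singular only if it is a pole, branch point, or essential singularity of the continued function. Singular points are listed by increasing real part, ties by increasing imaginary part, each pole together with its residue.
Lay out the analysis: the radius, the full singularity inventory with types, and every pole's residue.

Radius of convergence at 0: 1/5.
At -7/5: a pole of order 2; residue -959375/388368.
At -1/5: a pole of order 3; residue 959375/388368.

Denominator factor (n + 1/5)^3: pole of order 3 at -1/5, modulus 1/5.
Denominator factor (n + 7/5)^2: pole of order 2 at -7/5, modulus 7/5.
The radius of convergence is the smallest modulus among the singular points: 1/5.
At the order-2 pole -7/5 set g(n) = (n - (-7/5))^2*f(n) = (28/29 - 23*n/31)/(n + 1/5)**3.
Order-2 pole: residue = g'(a); g'(-7/5) = -959375/388368, so the residue is -959375/388368.
At the order-3 pole -1/5 set g(n) = (n - (-1/5))^3*f(n) = (28/29 - 23*n/31)/(n + 7/5)**2.
Order-3 pole: residue = g''(a)/2; g''(-1/5) = 959375/194184, so the residue is 959375/388368.
List the singular points by increasing real part (a conjugate pair: the negative imaginary part first).


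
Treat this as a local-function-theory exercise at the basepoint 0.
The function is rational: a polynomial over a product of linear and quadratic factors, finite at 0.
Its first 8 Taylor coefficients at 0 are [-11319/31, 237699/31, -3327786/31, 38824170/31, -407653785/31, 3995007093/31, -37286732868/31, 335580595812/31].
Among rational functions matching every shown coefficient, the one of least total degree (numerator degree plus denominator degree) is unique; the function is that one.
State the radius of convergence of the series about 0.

The radius of convergence is 1/7.

No rational of total degree below 3 reproduces all 8 coefficients; solving the [0/3] Pade equations on them gives f(d) = -33/(31*(d + 1/7)**3), whose expansion matches every shown term.
Denominator factor (d + 1/7)^3: pole of order 3 at -1/7, modulus 1/7.
The radius of convergence is the smallest modulus among the singular points: 1/7.


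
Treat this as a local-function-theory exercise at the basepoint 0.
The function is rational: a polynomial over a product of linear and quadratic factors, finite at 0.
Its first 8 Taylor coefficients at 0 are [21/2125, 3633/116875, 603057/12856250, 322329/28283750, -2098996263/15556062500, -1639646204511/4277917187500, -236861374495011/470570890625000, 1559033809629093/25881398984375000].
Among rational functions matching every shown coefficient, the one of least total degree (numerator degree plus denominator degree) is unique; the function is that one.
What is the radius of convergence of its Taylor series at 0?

No rational of total degree below 5 reproduces all 8 coefficients; solving the [0/5] Pade equations on them gives f(φ) = -6/(17*(φ - 5)**3*(φ**2 - 8*φ/11 + 2/7)), whose expansion matches every shown term.
Denominator factor (φ - 5)^3: pole of order 3 at 5, modulus 5.
Denominator factor (φ**2 - 8*φ/11 + 2/7): discriminant -520/847, complex-conjugate roots (4/11) + ((1/77)*sqrt(910))*i and (4/11) - ((1/77)*sqrt(910))*i; poles of order 1, moduli (1/7)*sqrt(14) and (1/7)*sqrt(14).
The radius of convergence is the smallest modulus among the singular points: (1/7)*sqrt(14).

The radius of convergence is (1/7)*sqrt(14).


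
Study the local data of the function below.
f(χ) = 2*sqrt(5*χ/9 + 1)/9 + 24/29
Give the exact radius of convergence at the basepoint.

Branch term (2/9)*sqrt(1 - χ/(-9/5)): its argument vanishes at χ = -9/5, a square-root branch point, modulus 9/5.
The radius of convergence is the smallest modulus among the singular points: 9/5.

The radius of convergence is 9/5.


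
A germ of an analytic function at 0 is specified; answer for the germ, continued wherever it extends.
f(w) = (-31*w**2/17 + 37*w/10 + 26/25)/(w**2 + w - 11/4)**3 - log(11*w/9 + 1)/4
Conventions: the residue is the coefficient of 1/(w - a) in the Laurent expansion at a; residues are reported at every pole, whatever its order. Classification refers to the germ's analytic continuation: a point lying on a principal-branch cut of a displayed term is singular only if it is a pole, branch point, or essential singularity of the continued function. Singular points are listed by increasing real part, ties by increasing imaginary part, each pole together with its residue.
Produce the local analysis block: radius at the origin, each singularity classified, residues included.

Radius of convergence at 0: 9/11.
At -1/2 - sqrt(3): a pole of order 3; residue -(79/20400)*sqrt(3).
At -9/11: a logarithmic branch point.
At -1/2 + sqrt(3): a pole of order 3; residue (79/20400)*sqrt(3).


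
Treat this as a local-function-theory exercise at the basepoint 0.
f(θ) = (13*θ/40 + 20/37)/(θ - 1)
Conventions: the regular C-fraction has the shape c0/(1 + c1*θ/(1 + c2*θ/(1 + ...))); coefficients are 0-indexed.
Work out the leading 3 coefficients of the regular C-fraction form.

Taylor coefficients (expand at 0): a_0 = -20/37, a_1 = -1281/1480, a_2 = -1281/1480.
c0 = a_0 = -20/37. Peel one level at a time: if S = 1 + c*θ/S' with S'(0) = 1, then c is the θ-coefficient of S and S' = c*θ/(S - 1).
S_1 = c0/f = 1 + (-1281/800)*θ + (616161/640000)*θ^2 + ...; c1 = -1281/800.
S_2 = c1*θ/(S_1 - 1) = 1 + (481/800)*θ + ...; c2 = 481/800.

The regular C-fraction coefficients are [-20/37, -1281/800, 481/800].


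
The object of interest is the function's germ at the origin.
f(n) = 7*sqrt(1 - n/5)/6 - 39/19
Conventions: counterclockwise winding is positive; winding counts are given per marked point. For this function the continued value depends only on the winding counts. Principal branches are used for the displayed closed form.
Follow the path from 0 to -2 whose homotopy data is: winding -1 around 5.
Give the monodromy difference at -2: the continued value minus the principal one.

The rational part is single-valued and drops out of the difference; each branch term changes only by its own monodromy.
(7/6)*sqrt(1 - n/(5)): winding -1 is odd, the square root flips sign, contributing -2*(7/6)*sqrt(1 - (-2)/(5)) = -2*(7/6)*sqrt(7/5) = -(7/15)*sqrt(35).
Summing the contributions at n = -2 gives -(7/15)*sqrt(35).

Continued minus principal equals -(7/15)*sqrt(35).


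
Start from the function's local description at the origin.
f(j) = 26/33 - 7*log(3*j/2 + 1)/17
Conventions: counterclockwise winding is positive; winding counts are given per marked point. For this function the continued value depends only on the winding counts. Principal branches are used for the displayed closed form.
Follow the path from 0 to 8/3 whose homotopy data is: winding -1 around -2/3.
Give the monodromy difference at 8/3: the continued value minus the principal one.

The rational part is single-valued and drops out of the difference; each branch term changes only by its own monodromy.
(-7/17)*log(1 - j/(-2/3)): each positive loop around -2/3 adds 2*pi*i to the log, so winding -1 contributes (-7/17)*(-1)*2*pi*i = (14/17)*pi*i.
Summing the contributions at j = 8/3 gives (14/17)*pi*i.

Continued minus principal equals (14/17)*pi*i.


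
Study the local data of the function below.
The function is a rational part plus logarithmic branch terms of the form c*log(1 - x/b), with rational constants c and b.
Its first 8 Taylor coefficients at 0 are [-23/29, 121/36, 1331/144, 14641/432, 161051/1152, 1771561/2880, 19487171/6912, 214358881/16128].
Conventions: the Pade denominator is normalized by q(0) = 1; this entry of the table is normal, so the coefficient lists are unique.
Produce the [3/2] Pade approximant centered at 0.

Taylor coefficients needed (read off): a_0 = -23/29, a_1 = 121/36, a_2 = 1331/144, a_3 = 14641/432, a_4 = 161051/1152, a_5 = 1771561/2880.
Write the denominator as Q(x) = 1 + q1*x + q2*x^2. Requiring Q*f - P = O(x^6) with deg P <= 3 kills the coefficients of x^4..x^5 in Q*f:
  x^4: a_4 + q1*a_3 + q2*a_2 = 0, i.e. 161051/1152 + (14641/432)*q1 + (1331/144)*q2 = 0.
  x^5: a_5 + q1*a_4 + q2*a_3 = 0, i.e. 1771561/2880 + (161051/1152)*q1 + (14641/432)*q2 = 0.
Solving this linear system: q1 = -33/5, q2 = 363/40.
The numerator is Q*f truncated at degree 3: P0 = a_0 = -23/29; P1 = a_1 + q1*a_0 = 44869/5220; P2 = a_2 + q1*a_1 + q2*a_0 = -84095/4176; P3 = a_3 + q1*a_2 + q2*a_1 = 14641/4320.

The Pade approximant has numerator coefficients [-23/29, 44869/5220, -84095/4176, 14641/4320]; denominator coefficients [1, -33/5, 363/40].


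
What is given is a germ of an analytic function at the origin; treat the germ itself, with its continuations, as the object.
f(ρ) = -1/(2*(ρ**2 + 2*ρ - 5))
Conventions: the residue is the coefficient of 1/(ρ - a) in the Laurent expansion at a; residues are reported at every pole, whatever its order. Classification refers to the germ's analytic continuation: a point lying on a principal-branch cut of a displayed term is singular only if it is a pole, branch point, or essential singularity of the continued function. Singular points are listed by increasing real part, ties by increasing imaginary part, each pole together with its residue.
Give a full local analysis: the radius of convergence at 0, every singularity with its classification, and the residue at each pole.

Radius of convergence at 0: -1 + sqrt(6).
At -1 - sqrt(6): a pole of order 1; residue (1/24)*sqrt(6).
At -1 + sqrt(6): a pole of order 1; residue -(1/24)*sqrt(6).


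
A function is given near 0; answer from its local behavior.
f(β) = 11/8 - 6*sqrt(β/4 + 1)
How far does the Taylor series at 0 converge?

The radius of convergence is 4.

Branch term (-6)*sqrt(1 - β/(-4)): its argument vanishes at β = -4, a square-root branch point, modulus 4.
The radius of convergence is the smallest modulus among the singular points: 4.


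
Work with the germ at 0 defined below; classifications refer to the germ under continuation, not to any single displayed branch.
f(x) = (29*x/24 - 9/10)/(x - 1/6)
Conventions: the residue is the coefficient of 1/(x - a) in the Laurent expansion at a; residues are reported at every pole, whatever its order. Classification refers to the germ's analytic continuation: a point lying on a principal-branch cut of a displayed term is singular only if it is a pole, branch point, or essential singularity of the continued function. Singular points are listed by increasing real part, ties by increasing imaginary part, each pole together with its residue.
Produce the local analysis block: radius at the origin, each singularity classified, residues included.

Radius of convergence at 0: 1/6.
At 1/6: a pole of order 1; residue -503/720.

Denominator factor (x - 1/6): pole of order 1 at 1/6, modulus 1/6.
The radius of convergence is the smallest modulus among the singular points: 1/6.
At the order-1 pole 1/6 set g(x) = (x - (1/6))*f(x) = 29*x/24 - 9/10.
Simple pole: residue = g(a) at a = 1/6, which is -503/720.


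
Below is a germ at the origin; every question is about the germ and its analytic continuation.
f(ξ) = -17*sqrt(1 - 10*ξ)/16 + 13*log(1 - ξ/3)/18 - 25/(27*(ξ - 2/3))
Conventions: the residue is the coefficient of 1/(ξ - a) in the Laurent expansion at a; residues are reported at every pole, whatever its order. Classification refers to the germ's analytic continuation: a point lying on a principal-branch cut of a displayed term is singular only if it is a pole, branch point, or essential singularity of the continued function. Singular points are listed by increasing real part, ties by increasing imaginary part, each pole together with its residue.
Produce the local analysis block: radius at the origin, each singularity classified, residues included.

Radius of convergence at 0: 1/10.
At 1/10: an algebraic (square-root) branch point.
At 2/3: a pole of order 1; residue -25/27.
At 3: a logarithmic branch point.

Denominator factor (ξ - 2/3): pole of order 1 at 2/3, modulus 2/3.
Branch term (-17/16)*sqrt(1 - ξ/(1/10)): its argument vanishes at ξ = 1/10, a square-root branch point, modulus 1/10.
Branch term (13/18)*log(1 - ξ/(3)): its argument vanishes at ξ = 3, a logarithmic branch point, modulus 3.
The radius of convergence is the smallest modulus among the singular points: 1/10.
The branch terms are analytic at 2/3 and contribute nothing to the residue; only the rational part matters.
At the order-1 pole 2/3 set g(ξ) = (ξ - (2/3))*(rational part) = -25/27.
Simple pole: residue = g(a) at a = 2/3, which is -25/27.
List the singular points by increasing real part (a conjugate pair: the negative imaginary part first).


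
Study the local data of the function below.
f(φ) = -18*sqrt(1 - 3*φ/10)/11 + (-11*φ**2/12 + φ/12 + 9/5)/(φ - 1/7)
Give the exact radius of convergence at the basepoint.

The radius of convergence is 1/7.

Denominator factor (φ - 1/7): pole of order 1 at 1/7, modulus 1/7.
Branch term (-18/11)*sqrt(1 - φ/(10/3)): its argument vanishes at φ = 10/3, a square-root branch point, modulus 10/3.
The radius of convergence is the smallest modulus among the singular points: 1/7.


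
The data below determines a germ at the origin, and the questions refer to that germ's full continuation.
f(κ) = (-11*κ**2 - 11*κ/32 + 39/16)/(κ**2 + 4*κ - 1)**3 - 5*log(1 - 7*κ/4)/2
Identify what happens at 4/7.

The term (-5/2)*log(1 - κ/(4/7)) has argument 1 - 4/7/(4/7) = 0 at 4/7: a logarithmic (infinitely-sheeted) branch point; the remaining terms are analytic or single-valued there.

The point is a logarithmic branch point.


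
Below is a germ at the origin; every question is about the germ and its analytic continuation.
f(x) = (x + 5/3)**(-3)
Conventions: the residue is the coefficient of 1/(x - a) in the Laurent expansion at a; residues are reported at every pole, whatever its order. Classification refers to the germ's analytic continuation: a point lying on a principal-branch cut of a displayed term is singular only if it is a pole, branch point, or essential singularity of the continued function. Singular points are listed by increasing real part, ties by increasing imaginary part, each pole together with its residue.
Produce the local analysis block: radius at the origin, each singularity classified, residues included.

Radius of convergence at 0: 5/3.
At -5/3: a pole of order 3; residue 0.

Denominator factor (x + 5/3)^3: pole of order 3 at -5/3, modulus 5/3.
The radius of convergence is the smallest modulus among the singular points: 5/3.
At the order-3 pole -5/3 set g(x) = (x - (-5/3))^3*f(x) = 1.
Order-3 pole: residue = g''(a)/2; g''(-5/3) = 0, so the residue is 0.


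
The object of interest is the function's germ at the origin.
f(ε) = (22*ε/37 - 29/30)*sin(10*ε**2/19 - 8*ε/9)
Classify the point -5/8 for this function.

The point is a regular point.

There is no denominator, hence no pole anywhere.
The factor sin(10*ε**2/19 - 8*ε/9) is entire.
So the germ continues analytically to -5/8.


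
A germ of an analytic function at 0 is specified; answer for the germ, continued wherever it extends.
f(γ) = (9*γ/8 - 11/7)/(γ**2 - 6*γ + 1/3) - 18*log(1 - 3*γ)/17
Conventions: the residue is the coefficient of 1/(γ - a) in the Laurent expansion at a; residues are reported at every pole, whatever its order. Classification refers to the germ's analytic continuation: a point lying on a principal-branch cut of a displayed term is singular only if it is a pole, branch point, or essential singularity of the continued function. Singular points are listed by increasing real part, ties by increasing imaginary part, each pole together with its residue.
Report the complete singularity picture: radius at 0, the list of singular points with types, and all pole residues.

Denominator factor (γ**2 - 6*γ + 1/3): discriminant 104/3, real irrational roots 3 + (1/3)*sqrt(78) and 3 - (1/3)*sqrt(78); poles of order 1, moduli 3 + (1/3)*sqrt(78) and 3 - (1/3)*sqrt(78).
Branch term (-18/17)*log(1 - γ/(1/3)): its argument vanishes at γ = 1/3, a logarithmic branch point, modulus 1/3.
The radius of convergence is the smallest modulus among the singular points: 3 - (1/3)*sqrt(78).
The branch term is analytic at 3 - (1/3)*sqrt(78) and contributes nothing to the residue; only the rational part matters.
The factor γ**2 - 6*γ + 1/3 splits as (γ - a)(γ - a') with a = 3 - (1/3)*sqrt(78), a' = 3 + (1/3)*sqrt(78). At the order-1 pole a set g(γ) = (γ - a)*(rational part) = [9*γ/8 - 11/7] / (γ - a').
Simple pole: residue = g(a) at a = 3 - (1/3)*sqrt(78), which is 9/16 - (101/2912)*sqrt(78).
The branch term is analytic at 3 + (1/3)*sqrt(78) and contributes nothing to the residue; only the rational part matters.
The factor γ**2 - 6*γ + 1/3 splits as (γ - a)(γ - a') with a = 3 + (1/3)*sqrt(78), a' = 3 - (1/3)*sqrt(78). At the order-1 pole a set g(γ) = (γ - a)*(rational part) = [9*γ/8 - 11/7] / (γ - a').
Simple pole: residue = g(a) at a = 3 + (1/3)*sqrt(78), which is 9/16 + (101/2912)*sqrt(78).
List the singular points by increasing real part (a conjugate pair: the negative imaginary part first).

Radius of convergence at 0: 3 - (1/3)*sqrt(78).
At 3 - (1/3)*sqrt(78): a pole of order 1; residue 9/16 - (101/2912)*sqrt(78).
At 1/3: a logarithmic branch point.
At 3 + (1/3)*sqrt(78): a pole of order 1; residue 9/16 + (101/2912)*sqrt(78).


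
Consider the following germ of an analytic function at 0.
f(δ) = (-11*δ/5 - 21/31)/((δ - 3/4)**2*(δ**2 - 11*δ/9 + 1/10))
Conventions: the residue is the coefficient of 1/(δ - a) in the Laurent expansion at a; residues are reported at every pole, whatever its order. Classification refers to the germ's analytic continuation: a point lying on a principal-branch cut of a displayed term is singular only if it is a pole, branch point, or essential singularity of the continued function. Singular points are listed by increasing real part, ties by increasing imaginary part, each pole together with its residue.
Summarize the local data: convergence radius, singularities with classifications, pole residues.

Radius of convergence at 0: 11/18 - (1/90)*sqrt(2215).
At 11/18 - (1/90)*sqrt(2215): a pole of order 1; residue -1076424/115351 + (12197544/51100493)*sqrt(2215).
At 3/4: a pole of order 2; residue 2152848/115351.
At 11/18 + (1/90)*sqrt(2215): a pole of order 1; residue -1076424/115351 - (12197544/51100493)*sqrt(2215).


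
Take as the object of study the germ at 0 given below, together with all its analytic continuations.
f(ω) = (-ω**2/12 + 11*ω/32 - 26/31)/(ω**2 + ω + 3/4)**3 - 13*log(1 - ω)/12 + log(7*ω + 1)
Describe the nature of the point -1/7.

The term (1)*log(1 - ω/(-1/7)) has argument 1 - -1/7/(-1/7) = 0 at -1/7: a logarithmic (infinitely-sheeted) branch point; the remaining terms are analytic or single-valued there.

The point is a logarithmic branch point.


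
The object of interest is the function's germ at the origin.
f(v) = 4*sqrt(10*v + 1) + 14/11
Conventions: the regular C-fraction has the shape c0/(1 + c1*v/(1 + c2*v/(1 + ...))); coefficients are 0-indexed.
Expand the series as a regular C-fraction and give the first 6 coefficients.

The regular C-fraction coefficients are [58/11, -110/29, 365/58, 145/146, 585/146, 365/234].

Taylor coefficients (expand at 0): a_0 = 58/11, a_1 = 20, a_2 = -50, a_3 = 250, a_4 = -3125/2, a_5 = 21875/2.
c0 = a_0 = 58/11. Peel one level at a time: if S = 1 + c*v/S' with S'(0) = 1, then c is the v-coefficient of S and S' = c*v/(S - 1).
S_1 = c0/f = 1 + (-110/29)*v + (20075/841)*v^2 + ...; c1 = -110/29.
S_2 = c1*v/(S_1 - 1) = 1 + (365/58)*v + (-25/4)*v^2 + ...; c2 = 365/58.
S_3 = c2*v/(S_2 - 1) = 1 + (145/146)*v + (-84825/21316)*v^2 + ...; c3 = 145/146.
S_4 = c3*v/(S_3 - 1) = 1 + (585/146)*v + (-25/4)*v^2 + ...; c4 = 585/146.
S_5 = c4*v/(S_4 - 1) = 1 + (365/234)*v + ...; c5 = 365/234.


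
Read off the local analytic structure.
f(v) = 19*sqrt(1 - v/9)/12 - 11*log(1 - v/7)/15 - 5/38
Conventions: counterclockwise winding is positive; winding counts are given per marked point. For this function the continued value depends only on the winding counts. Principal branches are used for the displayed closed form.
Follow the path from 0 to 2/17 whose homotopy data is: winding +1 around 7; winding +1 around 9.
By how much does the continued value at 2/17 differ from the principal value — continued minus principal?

Continued minus principal equals (-(19/306)*sqrt(2567)) - ((22/15)*pi)*i.

The rational part is single-valued and drops out of the difference; each branch term changes only by its own monodromy.
(19/12)*sqrt(1 - v/(9)): winding +1 is odd, the square root flips sign, contributing -2*(19/12)*sqrt(1 - (2/17)/(9)) = -2*(19/12)*sqrt(151/153) = -(19/306)*sqrt(2567).
(-11/15)*log(1 - v/(7)): each positive loop around 7 adds 2*pi*i to the log, so winding +1 contributes (-11/15)*(1)*2*pi*i = -(22/15)*pi*i.
Summing the contributions at v = 2/17 gives (-(19/306)*sqrt(2567)) - ((22/15)*pi)*i.


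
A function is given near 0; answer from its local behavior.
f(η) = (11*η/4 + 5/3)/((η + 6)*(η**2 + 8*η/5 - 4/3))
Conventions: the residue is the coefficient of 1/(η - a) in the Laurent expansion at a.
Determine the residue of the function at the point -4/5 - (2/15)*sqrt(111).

The residue is 445/1504 + (615/55648)*sqrt(111).

The factor η**2 + 8*η/5 - 4/3 splits as (η - a)(η - a') with a = -4/5 - (2/15)*sqrt(111), a' = -4/5 + (2/15)*sqrt(111). At the order-1 pole a set g(η) = (η - a)*f(η) = [(11*η/4 + 5/3)/(η + 6)] / (η - a').
Simple pole: residue = g(a) at a = -4/5 - (2/15)*sqrt(111), which is 445/1504 + (615/55648)*sqrt(111).


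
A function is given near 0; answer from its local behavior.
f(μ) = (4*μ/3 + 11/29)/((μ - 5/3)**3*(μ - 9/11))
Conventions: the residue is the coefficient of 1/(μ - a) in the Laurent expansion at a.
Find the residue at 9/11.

At the order-1 pole 9/11 set g(μ) = (μ - (9/11))*f(μ) = (4*μ/3 + 11/29)/(μ - 5/3)**3.
Simple pole: residue = g(a) at a = 9/11, which is -218889/90944.

The residue is -218889/90944.


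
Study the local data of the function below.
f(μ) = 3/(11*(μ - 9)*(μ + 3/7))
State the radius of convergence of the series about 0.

Denominator factor (μ - 9): pole of order 1 at 9, modulus 9.
Denominator factor (μ + 3/7): pole of order 1 at -3/7, modulus 3/7.
The radius of convergence is the smallest modulus among the singular points: 3/7.

The radius of convergence is 3/7.


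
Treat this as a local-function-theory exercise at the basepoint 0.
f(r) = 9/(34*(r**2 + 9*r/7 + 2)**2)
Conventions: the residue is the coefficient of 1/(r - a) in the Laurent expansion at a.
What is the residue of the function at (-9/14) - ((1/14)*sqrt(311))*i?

The residue is ((3087/1644257)*sqrt(311))*i.

The factor r**2 + 9*r/7 + 2 splits as (r - a)(r - a') with a = (-9/14) - ((1/14)*sqrt(311))*i, a' = (-9/14) + ((1/14)*sqrt(311))*i. At the order-2 pole a set g(r) = (r - a)^2*f(r) = [9/34] / (r - a')^2.
Order-2 pole: residue = g'(a); g'((-9/14) - ((1/14)*sqrt(311))*i) = ((3087/1644257)*sqrt(311))*i, so the residue is ((3087/1644257)*sqrt(311))*i.


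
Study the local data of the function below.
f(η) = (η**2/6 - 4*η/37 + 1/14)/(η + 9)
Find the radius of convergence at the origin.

Denominator factor (η + 9): pole of order 1 at -9, modulus 9.
The radius of convergence is the smallest modulus among the singular points: 9.

The radius of convergence is 9.


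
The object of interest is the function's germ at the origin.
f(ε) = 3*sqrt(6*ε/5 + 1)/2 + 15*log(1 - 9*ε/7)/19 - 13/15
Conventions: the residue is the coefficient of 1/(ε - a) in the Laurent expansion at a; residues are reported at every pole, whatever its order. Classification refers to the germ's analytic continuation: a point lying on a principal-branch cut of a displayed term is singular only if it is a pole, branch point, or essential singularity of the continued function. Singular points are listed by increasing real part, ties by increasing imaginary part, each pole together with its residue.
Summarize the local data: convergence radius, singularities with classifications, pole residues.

Radius of convergence at 0: 7/9.
At -5/6: an algebraic (square-root) branch point.
At 7/9: a logarithmic branch point.

Branch term (3/2)*sqrt(1 - ε/(-5/6)): its argument vanishes at ε = -5/6, a square-root branch point, modulus 5/6.
Branch term (15/19)*log(1 - ε/(7/9)): its argument vanishes at ε = 7/9, a logarithmic branch point, modulus 7/9.
The radius of convergence is the smallest modulus among the singular points: 7/9.
List the singular points by increasing real part (a conjugate pair: the negative imaginary part first).


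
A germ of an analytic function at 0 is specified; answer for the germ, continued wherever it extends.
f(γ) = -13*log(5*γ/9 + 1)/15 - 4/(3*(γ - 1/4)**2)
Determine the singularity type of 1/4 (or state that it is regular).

The denominator factor γ - 1/4 vanishes at 1/4 and appears to the power 2; the numerator there equals -4/3, nonzero, and no other factor vanishes.
The branch terms are analytic at this point.
Hence a pole whose order is the multiplicity, 2.

The point is a pole of order 2.
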